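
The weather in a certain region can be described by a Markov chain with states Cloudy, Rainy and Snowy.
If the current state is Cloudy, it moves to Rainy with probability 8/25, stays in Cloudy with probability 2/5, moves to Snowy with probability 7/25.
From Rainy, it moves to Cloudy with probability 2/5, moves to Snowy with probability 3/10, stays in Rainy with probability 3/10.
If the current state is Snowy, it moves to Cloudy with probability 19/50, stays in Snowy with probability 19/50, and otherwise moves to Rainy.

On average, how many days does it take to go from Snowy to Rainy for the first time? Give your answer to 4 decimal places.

Let t(s) be the expected number of days to first reach Rainy from state s, with t(Rainy) = 0. Conditioning on the first day:
t(Cloudy) = 1 + 0.4·t(Cloudy) + 0.28·t(Snowy)
t(Snowy) = 1 + 0.38·t(Cloudy) + 0.38·t(Snowy)
Solving: t(Cloudy) = 3.3886, t(Snowy) = 3.6898.
Expected days from Snowy to Rainy: 3.6898.

3.6898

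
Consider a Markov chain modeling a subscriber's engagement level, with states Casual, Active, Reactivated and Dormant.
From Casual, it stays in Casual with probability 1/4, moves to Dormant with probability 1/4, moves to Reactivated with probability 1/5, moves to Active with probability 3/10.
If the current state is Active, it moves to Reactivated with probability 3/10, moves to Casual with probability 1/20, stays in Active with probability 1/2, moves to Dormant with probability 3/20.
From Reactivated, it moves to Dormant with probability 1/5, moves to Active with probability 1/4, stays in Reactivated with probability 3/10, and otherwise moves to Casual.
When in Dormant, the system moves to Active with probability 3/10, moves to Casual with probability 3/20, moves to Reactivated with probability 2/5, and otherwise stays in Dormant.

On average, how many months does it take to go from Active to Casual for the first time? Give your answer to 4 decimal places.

Let t(s) be the expected number of months to first reach Casual from state s, with t(Casual) = 0. Conditioning on the first month:
t(Active) = 1 + 0.5·t(Active) + 0.3·t(Reactivated) + 0.15·t(Dormant)
t(Reactivated) = 1 + 0.25·t(Active) + 0.3·t(Reactivated) + 0.2·t(Dormant)
t(Dormant) = 1 + 0.3·t(Active) + 0.4·t(Reactivated) + 0.15·t(Dormant)
Solving: t(Active) = 7.6983, t(Reactivated) = 6.1122, t(Dormant) = 6.7698.
Expected months from Active to Casual: 7.6983.

7.6983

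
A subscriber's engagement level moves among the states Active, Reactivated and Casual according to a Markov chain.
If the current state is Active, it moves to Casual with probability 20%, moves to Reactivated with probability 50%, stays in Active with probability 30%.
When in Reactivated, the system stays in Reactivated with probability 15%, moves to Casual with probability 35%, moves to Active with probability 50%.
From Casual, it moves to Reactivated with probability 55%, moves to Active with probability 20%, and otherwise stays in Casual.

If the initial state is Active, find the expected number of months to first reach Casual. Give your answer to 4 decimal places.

Let t(s) be the expected number of months to first reach Casual from state s, with t(Casual) = 0. Conditioning on the first month:
t(Active) = 1 + 0.3·t(Active) + 0.5·t(Reactivated)
t(Reactivated) = 1 + 0.5·t(Active) + 0.15·t(Reactivated)
Solving: t(Active) = 3.9130, t(Reactivated) = 3.4783.
Expected months from Active to Casual: 3.9130.

3.9130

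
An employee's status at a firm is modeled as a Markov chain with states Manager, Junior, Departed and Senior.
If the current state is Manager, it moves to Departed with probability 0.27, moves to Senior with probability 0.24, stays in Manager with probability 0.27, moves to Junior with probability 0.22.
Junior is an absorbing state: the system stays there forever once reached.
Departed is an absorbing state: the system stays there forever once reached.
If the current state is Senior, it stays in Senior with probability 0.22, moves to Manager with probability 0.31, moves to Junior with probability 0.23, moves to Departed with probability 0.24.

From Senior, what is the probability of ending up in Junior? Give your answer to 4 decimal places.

0.4770

Let h(s) be the probability of absorption at Junior starting from transient state s. Then h(Junior) = 1 and h(Departed) = 0. By first-step analysis:
h(Manager) = 0.27·h(Manager) + 0.22·1 + 0.27·0 + 0.24·h(Senior)
h(Senior) = 0.31·h(Manager) + 0.23·1 + 0.24·0 + 0.22·h(Senior)
Solving: h(Manager) = 0.4582, h(Senior) = 0.4770.
Starting from Senior, the probability is 0.4770.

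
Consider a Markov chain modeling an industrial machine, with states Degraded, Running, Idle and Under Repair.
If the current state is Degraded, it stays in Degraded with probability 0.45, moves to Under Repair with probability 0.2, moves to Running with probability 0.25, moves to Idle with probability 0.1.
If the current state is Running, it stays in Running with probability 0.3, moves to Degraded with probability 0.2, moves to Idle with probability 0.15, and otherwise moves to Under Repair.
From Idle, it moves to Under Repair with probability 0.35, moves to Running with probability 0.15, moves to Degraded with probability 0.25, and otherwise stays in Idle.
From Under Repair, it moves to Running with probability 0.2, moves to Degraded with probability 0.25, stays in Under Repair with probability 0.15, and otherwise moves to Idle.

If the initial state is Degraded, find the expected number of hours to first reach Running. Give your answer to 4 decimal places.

Let t(s) be the expected number of hours to first reach Running from state s, with t(Running) = 0. Conditioning on the first hour:
t(Degraded) = 1 + 0.45·t(Degraded) + 0.1·t(Idle) + 0.2·t(Under Repair)
t(Idle) = 1 + 0.25·t(Degraded) + 0.25·t(Idle) + 0.35·t(Under Repair)
t(Under Repair) = 1 + 0.25·t(Degraded) + 0.4·t(Idle) + 0.15·t(Under Repair)
Solving: t(Degraded) = 4.5534, t(Idle) = 5.1578, t(Under Repair) = 4.9429.
Expected hours from Degraded to Running: 4.5534.

4.5534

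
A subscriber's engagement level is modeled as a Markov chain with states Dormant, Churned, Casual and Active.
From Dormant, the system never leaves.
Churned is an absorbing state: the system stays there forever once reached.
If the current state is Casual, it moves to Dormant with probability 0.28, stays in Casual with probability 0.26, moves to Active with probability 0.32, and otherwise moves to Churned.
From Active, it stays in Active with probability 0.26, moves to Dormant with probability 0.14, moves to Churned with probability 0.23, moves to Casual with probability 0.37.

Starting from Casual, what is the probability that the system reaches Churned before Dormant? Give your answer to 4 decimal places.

Let h(s) be the probability of absorption at Churned starting from transient state s. Then h(Churned) = 1 and h(Dormant) = 0. By first-step analysis:
h(Casual) = 0.28·0 + 0.14·1 + 0.26·h(Casual) + 0.32·h(Active)
h(Active) = 0.14·0 + 0.23·1 + 0.37·h(Casual) + 0.26·h(Active)
Solving: h(Casual) = 0.4129, h(Active) = 0.5172.
Starting from Casual, the probability is 0.4129.

0.4129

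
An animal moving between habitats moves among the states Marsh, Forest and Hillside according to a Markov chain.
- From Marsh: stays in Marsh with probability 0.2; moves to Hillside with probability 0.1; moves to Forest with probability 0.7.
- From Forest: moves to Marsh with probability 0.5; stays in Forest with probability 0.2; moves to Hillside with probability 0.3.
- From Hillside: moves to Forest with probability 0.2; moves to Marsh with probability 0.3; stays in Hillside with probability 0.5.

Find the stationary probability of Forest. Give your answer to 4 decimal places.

Let the stationary distribution be π with π = πP and π_1 + π_2 + π_3 = 1.
π_1 = 0.2·π_1 + 0.5·π_2 + 0.3·π_3
π_2 = 0.7·π_1 + 0.2·π_2 + 0.2·π_3
Solving with the normalization constraint gives π = (0.3400, 0.3700, 0.2900).
So the stationary probability of Forest is 0.3700.

0.3700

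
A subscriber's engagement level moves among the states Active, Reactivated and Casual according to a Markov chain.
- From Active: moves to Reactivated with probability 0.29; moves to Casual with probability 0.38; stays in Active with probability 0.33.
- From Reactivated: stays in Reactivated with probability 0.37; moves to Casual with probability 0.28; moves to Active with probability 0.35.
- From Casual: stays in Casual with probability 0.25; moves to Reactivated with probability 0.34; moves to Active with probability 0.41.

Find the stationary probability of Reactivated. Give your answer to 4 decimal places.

0.3319

Let the stationary distribution be π with π = πP and π_1 + π_2 + π_3 = 1.
π_1 = 0.33·π_1 + 0.35·π_2 + 0.41·π_3
π_2 = 0.29·π_1 + 0.37·π_2 + 0.34·π_3
Solving with the normalization constraint gives π = (0.3612, 0.3319, 0.3069).
So the stationary probability of Reactivated is 0.3319.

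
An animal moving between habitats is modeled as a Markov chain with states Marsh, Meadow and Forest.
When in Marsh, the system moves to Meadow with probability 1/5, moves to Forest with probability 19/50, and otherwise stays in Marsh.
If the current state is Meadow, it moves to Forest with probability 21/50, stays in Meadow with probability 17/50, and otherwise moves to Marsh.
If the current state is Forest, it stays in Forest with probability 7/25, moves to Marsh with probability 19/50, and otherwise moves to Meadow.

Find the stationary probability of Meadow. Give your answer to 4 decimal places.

0.2905

Let the stationary distribution be π with π = πP and π_1 + π_2 + π_3 = 1.
π_1 = 0.42·π_1 + 0.24·π_2 + 0.38·π_3
π_2 = 0.2·π_1 + 0.34·π_2 + 0.34·π_3
Solving with the normalization constraint gives π = (0.3535, 0.2905, 0.3560).
So the stationary probability of Meadow is 0.2905.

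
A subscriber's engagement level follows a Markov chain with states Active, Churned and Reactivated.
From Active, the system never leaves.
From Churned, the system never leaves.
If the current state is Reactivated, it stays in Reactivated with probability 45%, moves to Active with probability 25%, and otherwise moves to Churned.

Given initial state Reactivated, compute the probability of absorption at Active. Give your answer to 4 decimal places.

Let h(s) be the probability of absorption at Active starting from transient state s. Then h(Active) = 1 and h(Churned) = 0. By first-step analysis:
h(Reactivated) = 0.25·1 + 0.3·0 + 0.45·h(Reactivated)
Solving: h(Reactivated) = 0.4545.
Starting from Reactivated, the probability is 0.4545.

0.4545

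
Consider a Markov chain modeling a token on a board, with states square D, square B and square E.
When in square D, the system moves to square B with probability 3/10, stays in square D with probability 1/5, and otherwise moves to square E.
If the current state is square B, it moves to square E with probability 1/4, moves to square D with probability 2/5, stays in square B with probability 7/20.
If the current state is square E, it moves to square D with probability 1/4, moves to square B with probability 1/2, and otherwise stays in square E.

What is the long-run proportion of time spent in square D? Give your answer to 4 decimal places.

0.2929

Let the stationary distribution be π with π = πP and π_1 + π_2 + π_3 = 1.
π_1 = 0.2·π_1 + 0.4·π_2 + 0.25·π_3
π_2 = 0.3·π_1 + 0.35·π_2 + 0.5·π_3
Solving with the normalization constraint gives π = (0.2929, 0.3838, 0.3232).
So the stationary probability of square D is 0.2929.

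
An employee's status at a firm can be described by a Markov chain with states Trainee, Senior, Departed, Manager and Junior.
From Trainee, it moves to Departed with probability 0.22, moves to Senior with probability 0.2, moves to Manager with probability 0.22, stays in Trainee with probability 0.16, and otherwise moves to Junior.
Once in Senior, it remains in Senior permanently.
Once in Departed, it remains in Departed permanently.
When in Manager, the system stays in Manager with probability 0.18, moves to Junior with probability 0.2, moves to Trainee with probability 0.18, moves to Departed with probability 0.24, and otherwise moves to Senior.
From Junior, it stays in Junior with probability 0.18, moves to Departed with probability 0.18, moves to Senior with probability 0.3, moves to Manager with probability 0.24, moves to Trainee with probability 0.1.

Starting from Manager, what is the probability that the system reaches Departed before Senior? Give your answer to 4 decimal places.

Let h(s) be the probability of absorption at Departed starting from transient state s. Then h(Departed) = 1 and h(Senior) = 0. By first-step analysis:
h(Trainee) = 0.16·h(Trainee) + 0.2·0 + 0.22·1 + 0.22·h(Manager) + 0.2·h(Junior)
h(Manager) = 0.18·h(Trainee) + 0.2·0 + 0.24·1 + 0.18·h(Manager) + 0.2·h(Junior)
h(Junior) = 0.1·h(Trainee) + 0.3·0 + 0.18·1 + 0.24·h(Manager) + 0.18·h(Junior)
Solving: h(Trainee) = 0.4964, h(Manager) = 0.5061, h(Junior) = 0.4282.
Starting from Manager, the probability is 0.5061.

0.5061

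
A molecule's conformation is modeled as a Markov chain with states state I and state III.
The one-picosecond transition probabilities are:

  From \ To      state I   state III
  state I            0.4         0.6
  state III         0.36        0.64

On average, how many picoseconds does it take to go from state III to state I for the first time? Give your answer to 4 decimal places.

Let t(s) be the expected number of picoseconds to first reach state I from state s, with t(state I) = 0. Conditioning on the first picosecond:
t(state III) = 1 + 0.64·t(state III)
Solving: t(state III) = 2.7778.
Expected picoseconds from state III to state I: 2.7778.

2.7778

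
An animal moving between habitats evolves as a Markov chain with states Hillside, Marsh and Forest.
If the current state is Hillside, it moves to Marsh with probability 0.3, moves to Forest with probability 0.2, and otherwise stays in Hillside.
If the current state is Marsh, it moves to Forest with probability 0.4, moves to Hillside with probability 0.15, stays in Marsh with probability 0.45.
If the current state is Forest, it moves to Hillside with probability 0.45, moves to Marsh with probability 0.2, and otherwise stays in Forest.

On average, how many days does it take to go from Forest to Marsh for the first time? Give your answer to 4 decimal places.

Let t(s) be the expected number of days to first reach Marsh from state s, with t(Marsh) = 0. Conditioning on the first day:
t(Hillside) = 1 + 0.5·t(Hillside) + 0.2·t(Forest)
t(Forest) = 1 + 0.45·t(Hillside) + 0.35·t(Forest)
Solving: t(Hillside) = 3.6170, t(Forest) = 4.0426.
Expected days from Forest to Marsh: 4.0426.

4.0426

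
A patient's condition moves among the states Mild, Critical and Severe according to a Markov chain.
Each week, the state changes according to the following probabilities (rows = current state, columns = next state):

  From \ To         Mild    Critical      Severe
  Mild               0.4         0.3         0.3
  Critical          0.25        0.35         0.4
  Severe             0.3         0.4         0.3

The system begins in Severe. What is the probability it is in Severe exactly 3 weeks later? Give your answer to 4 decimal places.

Propagate the distribution vector 3 weeks from Severe.
After 0 weeks: (0.0000, 0.0000, 1.0000)
After 1 week: (0.3000, 0.4000, 0.3000)
After 2 weeks: (0.3100, 0.3500, 0.3400)
After 3 weeks: (0.3135, 0.3515, 0.3350)
P(in Severe after 3 weeks) = 0.3350

0.3350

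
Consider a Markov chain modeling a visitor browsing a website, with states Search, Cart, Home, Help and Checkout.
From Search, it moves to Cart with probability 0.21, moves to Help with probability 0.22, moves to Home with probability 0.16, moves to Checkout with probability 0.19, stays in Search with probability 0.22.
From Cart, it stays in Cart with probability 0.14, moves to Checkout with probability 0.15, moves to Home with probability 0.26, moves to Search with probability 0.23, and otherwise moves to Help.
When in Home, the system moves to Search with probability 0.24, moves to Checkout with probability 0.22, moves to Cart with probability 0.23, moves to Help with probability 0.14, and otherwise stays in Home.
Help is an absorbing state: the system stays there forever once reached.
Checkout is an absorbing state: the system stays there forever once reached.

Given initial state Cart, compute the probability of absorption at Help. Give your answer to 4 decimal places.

Let h(s) be the probability of absorption at Help starting from transient state s. Then h(Help) = 1 and h(Checkout) = 0. By first-step analysis:
h(Search) = 0.22·h(Search) + 0.21·h(Cart) + 0.16·h(Home) + 0.22·1 + 0.19·0
h(Cart) = 0.23·h(Search) + 0.14·h(Cart) + 0.26·h(Home) + 0.22·1 + 0.15·0
h(Home) = 0.24·h(Search) + 0.23·h(Cart) + 0.17·h(Home) + 0.14·1 + 0.22·0
Solving: h(Search) = 0.5229, h(Cart) = 0.5374, h(Home) = 0.4688.
Starting from Cart, the probability is 0.5374.

0.5374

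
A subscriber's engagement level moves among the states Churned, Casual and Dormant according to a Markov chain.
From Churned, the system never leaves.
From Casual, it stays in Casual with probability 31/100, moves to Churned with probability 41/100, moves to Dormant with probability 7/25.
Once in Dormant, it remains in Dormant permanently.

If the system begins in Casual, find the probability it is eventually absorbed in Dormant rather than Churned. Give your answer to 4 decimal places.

Let h(s) be the probability of absorption at Dormant starting from transient state s. Then h(Dormant) = 1 and h(Churned) = 0. By first-step analysis:
h(Casual) = 0.41·0 + 0.31·h(Casual) + 0.28·1
Solving: h(Casual) = 0.4058.
Starting from Casual, the probability is 0.4058.

0.4058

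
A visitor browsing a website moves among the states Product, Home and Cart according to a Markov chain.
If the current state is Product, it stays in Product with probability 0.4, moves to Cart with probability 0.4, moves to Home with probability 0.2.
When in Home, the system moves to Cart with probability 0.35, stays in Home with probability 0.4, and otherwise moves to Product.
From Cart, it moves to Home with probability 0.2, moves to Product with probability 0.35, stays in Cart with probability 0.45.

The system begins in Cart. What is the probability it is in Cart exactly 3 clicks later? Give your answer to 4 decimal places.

0.4086

Propagate the distribution vector 3 clicks from Cart.
After 0 clicks: (0.0000, 0.0000, 1.0000)
After 1 click: (0.3500, 0.2000, 0.4500)
After 2 clicks: (0.3475, 0.2400, 0.4125)
After 3 clicks: (0.3434, 0.2480, 0.4086)
P(in Cart after 3 clicks) = 0.4086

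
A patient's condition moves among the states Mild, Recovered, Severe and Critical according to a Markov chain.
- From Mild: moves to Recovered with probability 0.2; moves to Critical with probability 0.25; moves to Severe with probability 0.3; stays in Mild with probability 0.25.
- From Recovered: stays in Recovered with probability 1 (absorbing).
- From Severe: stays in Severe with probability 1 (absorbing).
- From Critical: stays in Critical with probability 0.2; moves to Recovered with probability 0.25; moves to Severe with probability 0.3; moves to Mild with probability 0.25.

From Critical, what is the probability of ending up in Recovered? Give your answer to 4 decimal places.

Let h(s) be the probability of absorption at Recovered starting from transient state s. Then h(Recovered) = 1 and h(Severe) = 0. By first-step analysis:
h(Mild) = 0.25·h(Mild) + 0.2·1 + 0.3·0 + 0.25·h(Critical)
h(Critical) = 0.25·h(Mild) + 0.25·1 + 0.3·0 + 0.2·h(Critical)
Solving: h(Mild) = 0.4140, h(Critical) = 0.4419.
Starting from Critical, the probability is 0.4419.

0.4419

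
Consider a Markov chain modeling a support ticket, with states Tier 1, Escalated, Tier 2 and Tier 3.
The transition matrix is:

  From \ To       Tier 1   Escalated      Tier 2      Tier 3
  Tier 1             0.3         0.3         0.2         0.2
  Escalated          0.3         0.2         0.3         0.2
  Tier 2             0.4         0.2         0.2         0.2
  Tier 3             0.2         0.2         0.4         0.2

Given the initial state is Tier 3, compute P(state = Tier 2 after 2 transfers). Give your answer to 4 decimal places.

Propagate the distribution vector 2 transfers from Tier 3.
After 0 transfers: (0.0000, 0.0000, 0.0000, 1.0000)
After 1 transfer: (0.2000, 0.2000, 0.4000, 0.2000)
After 2 transfers: (0.3200, 0.2200, 0.2600, 0.2000)
P(in Tier 2 after 2 transfers) = 0.2600

0.2600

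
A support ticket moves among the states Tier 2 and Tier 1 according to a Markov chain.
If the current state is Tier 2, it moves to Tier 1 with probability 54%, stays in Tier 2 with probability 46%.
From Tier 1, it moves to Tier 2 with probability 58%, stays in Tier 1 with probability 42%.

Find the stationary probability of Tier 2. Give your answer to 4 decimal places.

Let the stationary distribution be π with π = πP and π_1 + π_2 = 1.
π_1 = 0.46·π_1 + 0.58·π_2
Solving with the normalization constraint gives π = (0.5179, 0.4821).
So the stationary probability of Tier 2 is 0.5179.

0.5179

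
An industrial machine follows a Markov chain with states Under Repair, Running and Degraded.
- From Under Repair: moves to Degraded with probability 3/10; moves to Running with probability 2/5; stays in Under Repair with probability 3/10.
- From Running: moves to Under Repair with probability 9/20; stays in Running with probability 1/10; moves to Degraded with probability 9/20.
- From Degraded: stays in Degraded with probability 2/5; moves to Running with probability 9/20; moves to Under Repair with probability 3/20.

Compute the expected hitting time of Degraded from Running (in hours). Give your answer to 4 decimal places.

Let t(s) be the expected number of hours to first reach Degraded from state s, with t(Degraded) = 0. Conditioning on the first hour:
t(Under Repair) = 1 + 0.3·t(Under Repair) + 0.4·t(Running)
t(Running) = 1 + 0.45·t(Under Repair) + 0.1·t(Running)
Solving: t(Under Repair) = 2.8889, t(Running) = 2.5556.
Expected hours from Running to Degraded: 2.5556.

2.5556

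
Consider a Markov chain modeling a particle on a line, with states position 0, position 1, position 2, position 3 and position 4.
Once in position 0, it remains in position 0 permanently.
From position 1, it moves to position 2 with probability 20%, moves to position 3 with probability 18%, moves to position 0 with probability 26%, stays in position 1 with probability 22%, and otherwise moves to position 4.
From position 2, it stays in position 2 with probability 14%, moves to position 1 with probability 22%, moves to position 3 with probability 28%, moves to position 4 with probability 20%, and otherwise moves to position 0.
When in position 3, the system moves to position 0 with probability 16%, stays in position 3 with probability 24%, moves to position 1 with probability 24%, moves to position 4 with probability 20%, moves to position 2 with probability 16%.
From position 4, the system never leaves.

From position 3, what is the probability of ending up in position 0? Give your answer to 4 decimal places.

Let h(s) be the probability of absorption at position 0 starting from transient state s. Then h(position 0) = 1 and h(position 4) = 0. By first-step analysis:
h(position 1) = 0.26·1 + 0.22·h(position 1) + 0.2·h(position 2) + 0.18·h(position 3) + 0.14·0
h(position 2) = 0.16·1 + 0.22·h(position 1) + 0.14·h(position 2) + 0.28·h(position 3) + 0.2·0
h(position 3) = 0.16·1 + 0.24·h(position 1) + 0.16·h(position 2) + 0.24·h(position 3) + 0.2·0
Solving: h(position 1) = 0.5746, h(position 2) = 0.4946, h(position 3) = 0.4961.
Starting from position 3, the probability is 0.4961.

0.4961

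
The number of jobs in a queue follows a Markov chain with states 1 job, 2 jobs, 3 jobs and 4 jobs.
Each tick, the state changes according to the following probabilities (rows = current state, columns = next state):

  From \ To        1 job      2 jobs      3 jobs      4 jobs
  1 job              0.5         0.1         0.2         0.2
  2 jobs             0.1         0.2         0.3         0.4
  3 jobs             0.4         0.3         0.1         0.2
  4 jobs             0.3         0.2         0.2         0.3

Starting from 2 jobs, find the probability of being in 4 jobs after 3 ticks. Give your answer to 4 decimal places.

Propagate the distribution vector 3 ticks from 2 jobs.
After 0 ticks: (0.0000, 1.0000, 0.0000, 0.0000)
After 1 tick: (0.1000, 0.2000, 0.3000, 0.4000)
After 2 ticks: (0.3100, 0.2200, 0.1900, 0.2800)
After 3 ticks: (0.3370, 0.1880, 0.2030, 0.2720)
P(in 4 jobs after 3 ticks) = 0.2720

0.2720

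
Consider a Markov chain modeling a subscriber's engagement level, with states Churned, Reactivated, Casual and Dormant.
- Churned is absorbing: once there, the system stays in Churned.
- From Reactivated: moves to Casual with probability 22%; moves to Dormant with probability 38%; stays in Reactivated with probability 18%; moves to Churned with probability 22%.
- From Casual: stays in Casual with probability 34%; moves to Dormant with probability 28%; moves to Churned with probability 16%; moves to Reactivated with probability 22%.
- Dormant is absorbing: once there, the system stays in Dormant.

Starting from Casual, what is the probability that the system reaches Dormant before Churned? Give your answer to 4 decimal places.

0.6356

Let h(s) be the probability of absorption at Dormant starting from transient state s. Then h(Dormant) = 1 and h(Churned) = 0. By first-step analysis:
h(Reactivated) = 0.22·0 + 0.18·h(Reactivated) + 0.22·h(Casual) + 0.38·1
h(Casual) = 0.16·0 + 0.22·h(Reactivated) + 0.34·h(Casual) + 0.28·1
Solving: h(Reactivated) = 0.6339, h(Casual) = 0.6356.
Starting from Casual, the probability is 0.6356.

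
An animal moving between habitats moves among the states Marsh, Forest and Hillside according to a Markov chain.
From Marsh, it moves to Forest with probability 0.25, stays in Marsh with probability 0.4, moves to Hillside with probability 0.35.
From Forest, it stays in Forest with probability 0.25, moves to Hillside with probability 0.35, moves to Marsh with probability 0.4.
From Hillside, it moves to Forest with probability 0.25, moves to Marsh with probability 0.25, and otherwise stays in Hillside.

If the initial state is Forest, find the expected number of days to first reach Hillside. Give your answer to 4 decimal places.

Let t(s) be the expected number of days to first reach Hillside from state s, with t(Hillside) = 0. Conditioning on the first day:
t(Marsh) = 1 + 0.4·t(Marsh) + 0.25·t(Forest)
t(Forest) = 1 + 0.4·t(Marsh) + 0.25·t(Forest)
Solving: t(Marsh) = 2.8571, t(Forest) = 2.8571.
Expected days from Forest to Hillside: 2.8571.

2.8571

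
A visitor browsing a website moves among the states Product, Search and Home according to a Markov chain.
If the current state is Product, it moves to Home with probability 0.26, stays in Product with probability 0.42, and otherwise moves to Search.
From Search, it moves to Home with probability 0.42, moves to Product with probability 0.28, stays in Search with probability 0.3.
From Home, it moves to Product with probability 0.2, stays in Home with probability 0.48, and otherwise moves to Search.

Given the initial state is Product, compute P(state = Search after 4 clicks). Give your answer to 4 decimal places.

0.3137

Propagate the distribution vector 4 clicks from Product.
After 0 clicks: (1.0000, 0.0000, 0.0000)
After 1 click: (0.4200, 0.3200, 0.2600)
After 2 clicks: (0.3180, 0.3136, 0.3684)
After 3 clicks: (0.2950, 0.3137, 0.3912)
After 4 clicks: (0.2900, 0.3137, 0.3963)
P(in Search after 4 clicks) = 0.3137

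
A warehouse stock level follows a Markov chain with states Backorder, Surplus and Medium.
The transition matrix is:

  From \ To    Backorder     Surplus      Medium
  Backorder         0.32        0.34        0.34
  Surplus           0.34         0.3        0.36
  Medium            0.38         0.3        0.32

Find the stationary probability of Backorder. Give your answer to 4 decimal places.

Let the stationary distribution be π with π = πP and π_1 + π_2 + π_3 = 1.
π_1 = 0.32·π_1 + 0.34·π_2 + 0.38·π_3
π_2 = 0.34·π_1 + 0.3·π_2 + 0.3·π_3
Solving with the normalization constraint gives π = (0.3466, 0.3139, 0.3395).
So the stationary probability of Backorder is 0.3466.

0.3466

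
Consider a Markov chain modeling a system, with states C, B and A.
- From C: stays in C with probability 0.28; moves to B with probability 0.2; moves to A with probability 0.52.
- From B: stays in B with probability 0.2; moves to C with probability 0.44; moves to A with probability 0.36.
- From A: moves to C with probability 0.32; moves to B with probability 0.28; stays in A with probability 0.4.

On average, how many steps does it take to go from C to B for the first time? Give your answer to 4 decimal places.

Let t(s) be the expected number of steps to first reach B from state s, with t(B) = 0. Conditioning on the first step:
t(C) = 1 + 0.28·t(C) + 0.52·t(A)
t(A) = 1 + 0.32·t(C) + 0.4·t(A)
Solving: t(C) = 4.2169, t(A) = 3.9157.
Expected steps from C to B: 4.2169.

4.2169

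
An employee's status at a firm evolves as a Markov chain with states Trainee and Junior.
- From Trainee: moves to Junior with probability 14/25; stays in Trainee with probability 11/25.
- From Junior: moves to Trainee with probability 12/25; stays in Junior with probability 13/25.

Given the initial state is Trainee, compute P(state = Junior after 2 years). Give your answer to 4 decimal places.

Sum over the intermediate state after 1 year:
P = P(Trainee→Trainee)·P(Trainee→Junior) + P(Trainee→Junior)·P(Junior→Junior)
  = 0.44×0.56 + 0.56×0.52
  = 0.2464 + 0.2912 = 0.5376

0.5376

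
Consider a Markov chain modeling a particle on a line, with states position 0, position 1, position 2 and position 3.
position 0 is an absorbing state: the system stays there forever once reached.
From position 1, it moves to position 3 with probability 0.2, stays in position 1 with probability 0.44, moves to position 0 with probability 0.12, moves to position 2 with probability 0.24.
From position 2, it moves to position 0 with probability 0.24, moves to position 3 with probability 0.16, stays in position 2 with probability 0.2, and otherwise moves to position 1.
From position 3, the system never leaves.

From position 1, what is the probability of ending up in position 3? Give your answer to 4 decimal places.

Let h(s) be the probability of absorption at position 3 starting from transient state s. Then h(position 3) = 1 and h(position 0) = 0. By first-step analysis:
h(position 1) = 0.12·0 + 0.44·h(position 1) + 0.24·h(position 2) + 0.2·1
h(position 2) = 0.24·0 + 0.4·h(position 1) + 0.2·h(position 2) + 0.16·1
Solving: h(position 1) = 0.5636, h(position 2) = 0.4818.
Starting from position 1, the probability is 0.5636.

0.5636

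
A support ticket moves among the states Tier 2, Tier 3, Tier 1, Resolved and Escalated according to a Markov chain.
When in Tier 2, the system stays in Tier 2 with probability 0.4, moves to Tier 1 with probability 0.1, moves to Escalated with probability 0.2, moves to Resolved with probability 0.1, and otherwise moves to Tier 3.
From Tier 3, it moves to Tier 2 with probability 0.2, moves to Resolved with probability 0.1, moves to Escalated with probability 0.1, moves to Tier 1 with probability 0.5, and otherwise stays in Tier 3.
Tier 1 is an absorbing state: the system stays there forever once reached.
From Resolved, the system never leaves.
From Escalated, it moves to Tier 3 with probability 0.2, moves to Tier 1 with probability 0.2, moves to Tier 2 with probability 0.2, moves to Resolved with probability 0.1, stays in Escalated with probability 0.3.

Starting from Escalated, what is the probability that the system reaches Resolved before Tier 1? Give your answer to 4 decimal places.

0.3034

Let h(s) be the probability of absorption at Resolved starting from transient state s. Then h(Resolved) = 1 and h(Tier 1) = 0. By first-step analysis:
h(Tier 2) = 0.4·h(Tier 2) + 0.2·h(Tier 3) + 0.1·0 + 0.1·1 + 0.2·h(Escalated)
h(Tier 3) = 0.2·h(Tier 2) + 0.1·h(Tier 3) + 0.5·0 + 0.1·1 + 0.1·h(Escalated)
h(Escalated) = 0.2·h(Tier 2) + 0.2·h(Tier 3) + 0.2·0 + 0.1·1 + 0.3·h(Escalated)
Solving: h(Tier 2) = 0.3414, h(Tier 3) = 0.2207, h(Escalated) = 0.3034.
Starting from Escalated, the probability is 0.3034.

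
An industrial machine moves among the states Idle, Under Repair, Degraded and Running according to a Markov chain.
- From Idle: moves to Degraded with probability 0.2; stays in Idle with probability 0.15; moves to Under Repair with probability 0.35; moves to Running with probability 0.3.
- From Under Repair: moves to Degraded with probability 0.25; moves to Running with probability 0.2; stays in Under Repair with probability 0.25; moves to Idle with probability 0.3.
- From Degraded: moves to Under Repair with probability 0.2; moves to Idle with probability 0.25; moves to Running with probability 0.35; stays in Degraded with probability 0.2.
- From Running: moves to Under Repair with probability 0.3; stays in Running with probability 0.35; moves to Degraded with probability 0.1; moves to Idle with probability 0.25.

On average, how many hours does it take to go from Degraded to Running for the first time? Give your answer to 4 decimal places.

3.3240

Let t(s) be the expected number of hours to first reach Running from state s, with t(Running) = 0. Conditioning on the first hour:
t(Idle) = 1 + 0.15·t(Idle) + 0.35·t(Under Repair) + 0.2·t(Degraded)
t(Under Repair) = 1 + 0.3·t(Idle) + 0.25·t(Under Repair) + 0.25·t(Degraded)
t(Degraded) = 1 + 0.25·t(Idle) + 0.2·t(Under Repair) + 0.2·t(Degraded)
Solving: t(Idle) = 3.5483, t(Under Repair) = 3.8606, t(Degraded) = 3.3240.
Expected hours from Degraded to Running: 3.3240.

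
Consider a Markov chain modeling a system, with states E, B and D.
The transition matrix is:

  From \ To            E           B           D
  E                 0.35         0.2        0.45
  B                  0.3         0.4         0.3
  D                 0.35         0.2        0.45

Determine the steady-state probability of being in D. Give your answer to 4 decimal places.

0.4125

Let the stationary distribution be π with π = πP and π_1 + π_2 + π_3 = 1.
π_1 = 0.35·π_1 + 0.3·π_2 + 0.35·π_3
π_2 = 0.2·π_1 + 0.4·π_2 + 0.2·π_3
Solving with the normalization constraint gives π = (0.3375, 0.2500, 0.4125).
So the stationary probability of D is 0.4125.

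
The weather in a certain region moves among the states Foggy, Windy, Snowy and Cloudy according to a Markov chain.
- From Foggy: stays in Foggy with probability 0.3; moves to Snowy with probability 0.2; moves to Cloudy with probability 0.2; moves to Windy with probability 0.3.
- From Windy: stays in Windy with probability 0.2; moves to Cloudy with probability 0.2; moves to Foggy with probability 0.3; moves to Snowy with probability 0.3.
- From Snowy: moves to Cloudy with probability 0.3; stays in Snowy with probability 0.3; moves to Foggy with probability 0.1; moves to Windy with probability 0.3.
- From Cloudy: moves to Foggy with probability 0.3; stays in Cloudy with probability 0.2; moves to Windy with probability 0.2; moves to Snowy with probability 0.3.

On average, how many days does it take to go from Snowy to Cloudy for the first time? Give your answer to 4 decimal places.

Let t(s) be the expected number of days to first reach Cloudy from state s, with t(Cloudy) = 0. Conditioning on the first day:
t(Foggy) = 1 + 0.3·t(Foggy) + 0.3·t(Windy) + 0.2·t(Snowy)
t(Windy) = 1 + 0.3·t(Foggy) + 0.2·t(Windy) + 0.3·t(Snowy)
t(Snowy) = 1 + 0.1·t(Foggy) + 0.3·t(Windy) + 0.3·t(Snowy)
Solving: t(Foggy) = 4.4395, t(Windy) = 4.3946, t(Snowy) = 3.9462.
Expected days from Snowy to Cloudy: 3.9462.

3.9462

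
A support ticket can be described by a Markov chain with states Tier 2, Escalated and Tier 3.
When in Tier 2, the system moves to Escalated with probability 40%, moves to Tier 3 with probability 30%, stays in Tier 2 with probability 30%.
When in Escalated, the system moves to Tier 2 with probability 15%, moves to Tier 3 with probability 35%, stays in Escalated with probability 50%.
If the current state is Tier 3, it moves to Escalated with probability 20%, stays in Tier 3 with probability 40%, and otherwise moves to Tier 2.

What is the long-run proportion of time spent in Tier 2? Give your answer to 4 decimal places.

0.2805

Let the stationary distribution be π with π = πP and π_1 + π_2 + π_3 = 1.
π_1 = 0.3·π_1 + 0.15·π_2 + 0.4·π_3
π_2 = 0.4·π_1 + 0.5·π_2 + 0.2·π_3
Solving with the normalization constraint gives π = (0.2805, 0.3659, 0.3537).
So the stationary probability of Tier 2 is 0.2805.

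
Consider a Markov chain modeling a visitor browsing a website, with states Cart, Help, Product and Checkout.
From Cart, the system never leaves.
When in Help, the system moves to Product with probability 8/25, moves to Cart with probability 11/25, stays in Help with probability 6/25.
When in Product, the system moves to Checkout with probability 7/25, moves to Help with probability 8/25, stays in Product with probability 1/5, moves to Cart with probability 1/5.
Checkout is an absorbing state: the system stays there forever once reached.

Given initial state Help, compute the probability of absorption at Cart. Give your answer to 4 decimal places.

0.8228

Let h(s) be the probability of absorption at Cart starting from transient state s. Then h(Cart) = 1 and h(Checkout) = 0. By first-step analysis:
h(Help) = 0.44·1 + 0.24·h(Help) + 0.32·h(Product)
h(Product) = 0.2·1 + 0.32·h(Help) + 0.2·h(Product) + 0.28·0
Solving: h(Help) = 0.8228, h(Product) = 0.5791.
Starting from Help, the probability is 0.8228.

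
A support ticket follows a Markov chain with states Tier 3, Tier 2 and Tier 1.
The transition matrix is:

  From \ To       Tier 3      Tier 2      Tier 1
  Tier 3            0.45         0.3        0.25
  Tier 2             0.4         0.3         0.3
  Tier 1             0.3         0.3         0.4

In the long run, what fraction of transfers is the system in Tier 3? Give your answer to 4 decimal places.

0.3882

Let the stationary distribution be π with π = πP and π_1 + π_2 + π_3 = 1.
π_1 = 0.45·π_1 + 0.4·π_2 + 0.3·π_3
π_2 = 0.3·π_1 + 0.3·π_2 + 0.3·π_3
Solving with the normalization constraint gives π = (0.3882, 0.3000, 0.3118).
So the stationary probability of Tier 3 is 0.3882.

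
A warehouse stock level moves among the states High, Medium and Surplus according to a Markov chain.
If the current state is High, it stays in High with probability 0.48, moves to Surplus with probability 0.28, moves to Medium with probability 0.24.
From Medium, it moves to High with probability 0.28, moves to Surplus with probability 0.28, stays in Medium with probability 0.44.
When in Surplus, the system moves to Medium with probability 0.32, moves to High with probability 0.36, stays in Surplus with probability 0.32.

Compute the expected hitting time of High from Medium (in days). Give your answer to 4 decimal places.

Let t(s) be the expected number of days to first reach High from state s, with t(High) = 0. Conditioning on the first day:
t(Medium) = 1 + 0.44·t(Medium) + 0.28·t(Surplus)
t(Surplus) = 1 + 0.32·t(Medium) + 0.32·t(Surplus)
Solving: t(Medium) = 3.2967, t(Surplus) = 3.0220.
Expected days from Medium to High: 3.2967.

3.2967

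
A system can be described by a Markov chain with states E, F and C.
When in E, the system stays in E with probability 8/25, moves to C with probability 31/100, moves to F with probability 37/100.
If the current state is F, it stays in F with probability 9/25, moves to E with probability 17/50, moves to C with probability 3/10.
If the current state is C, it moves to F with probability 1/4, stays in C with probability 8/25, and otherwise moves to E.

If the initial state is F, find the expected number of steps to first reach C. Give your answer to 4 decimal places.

3.2967

Let t(s) be the expected number of steps to first reach C from state s, with t(C) = 0. Conditioning on the first step:
t(E) = 1 + 0.32·t(E) + 0.37·t(F)
t(F) = 1 + 0.34·t(E) + 0.36·t(F)
Solving: t(E) = 3.2644, t(F) = 3.2967.
Expected steps from F to C: 3.2967.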